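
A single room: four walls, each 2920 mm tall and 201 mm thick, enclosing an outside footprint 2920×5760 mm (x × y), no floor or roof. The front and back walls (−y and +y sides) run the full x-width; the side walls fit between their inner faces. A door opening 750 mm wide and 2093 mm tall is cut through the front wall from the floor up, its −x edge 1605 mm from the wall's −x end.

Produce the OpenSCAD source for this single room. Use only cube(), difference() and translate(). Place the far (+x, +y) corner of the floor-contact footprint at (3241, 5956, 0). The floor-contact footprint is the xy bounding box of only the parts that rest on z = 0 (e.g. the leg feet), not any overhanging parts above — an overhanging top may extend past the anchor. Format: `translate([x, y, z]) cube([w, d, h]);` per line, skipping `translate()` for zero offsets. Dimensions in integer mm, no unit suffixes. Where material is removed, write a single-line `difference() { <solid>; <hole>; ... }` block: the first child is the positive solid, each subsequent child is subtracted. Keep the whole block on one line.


difference() { translate([321, 196, 0]) cube([2920, 201, 2920]); translate([1926, 196, 0]) cube([750, 201, 2093]); }
translate([321, 5755, 0]) cube([2920, 201, 2920]);
translate([321, 397, 0]) cube([201, 5358, 2920]);
translate([3040, 397, 0]) cube([201, 5358, 2920]);


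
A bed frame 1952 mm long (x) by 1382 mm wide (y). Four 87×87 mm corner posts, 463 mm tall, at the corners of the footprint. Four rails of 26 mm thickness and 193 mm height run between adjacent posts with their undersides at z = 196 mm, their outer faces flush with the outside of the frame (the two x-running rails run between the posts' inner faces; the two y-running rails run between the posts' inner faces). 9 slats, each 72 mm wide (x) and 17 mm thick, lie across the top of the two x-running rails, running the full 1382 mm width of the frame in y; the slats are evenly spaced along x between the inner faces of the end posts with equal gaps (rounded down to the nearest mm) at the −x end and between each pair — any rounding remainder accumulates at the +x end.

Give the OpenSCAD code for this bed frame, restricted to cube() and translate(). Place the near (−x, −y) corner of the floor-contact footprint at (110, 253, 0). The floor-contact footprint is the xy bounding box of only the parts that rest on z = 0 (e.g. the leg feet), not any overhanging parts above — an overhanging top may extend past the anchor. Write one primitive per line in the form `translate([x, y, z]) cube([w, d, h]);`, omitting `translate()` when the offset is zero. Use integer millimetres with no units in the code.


translate([110, 253, 0]) cube([87, 87, 463]);
translate([110, 1548, 0]) cube([87, 87, 463]);
translate([1975, 253, 0]) cube([87, 87, 463]);
translate([1975, 1548, 0]) cube([87, 87, 463]);
translate([197, 253, 196]) cube([1778, 26, 193]);
translate([197, 1609, 196]) cube([1778, 26, 193]);
translate([110, 340, 196]) cube([26, 1208, 193]);
translate([2036, 340, 196]) cube([26, 1208, 193]);
translate([310, 253, 389]) cube([72, 1382, 17]);
translate([495, 253, 389]) cube([72, 1382, 17]);
translate([680, 253, 389]) cube([72, 1382, 17]);
translate([865, 253, 389]) cube([72, 1382, 17]);
translate([1050, 253, 389]) cube([72, 1382, 17]);
translate([1235, 253, 389]) cube([72, 1382, 17]);
translate([1420, 253, 389]) cube([72, 1382, 17]);
translate([1605, 253, 389]) cube([72, 1382, 17]);
translate([1790, 253, 389]) cube([72, 1382, 17]);


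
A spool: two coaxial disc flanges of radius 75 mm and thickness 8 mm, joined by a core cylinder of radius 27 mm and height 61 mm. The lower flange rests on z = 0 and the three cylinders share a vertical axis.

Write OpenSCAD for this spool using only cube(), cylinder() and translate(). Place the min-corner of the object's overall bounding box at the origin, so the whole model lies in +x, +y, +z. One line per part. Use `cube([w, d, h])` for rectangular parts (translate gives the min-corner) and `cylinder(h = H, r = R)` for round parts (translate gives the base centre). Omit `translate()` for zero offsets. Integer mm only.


translate([75, 75, 0]) cylinder(h = 8, r = 75);
translate([75, 75, 8]) cylinder(h = 61, r = 27);
translate([75, 75, 69]) cylinder(h = 8, r = 75);


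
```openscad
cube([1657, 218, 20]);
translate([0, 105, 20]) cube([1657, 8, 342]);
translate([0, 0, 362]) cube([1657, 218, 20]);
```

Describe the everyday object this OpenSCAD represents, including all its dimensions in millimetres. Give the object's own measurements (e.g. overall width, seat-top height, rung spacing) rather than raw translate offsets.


An I-beam lying along x, 1657 mm long. Overall section height 382 mm. Two flanges 218 mm wide (y) and 20 mm thick, one on the floor and one at the top; a web 8 mm thick runs between them, centred on the flange width.


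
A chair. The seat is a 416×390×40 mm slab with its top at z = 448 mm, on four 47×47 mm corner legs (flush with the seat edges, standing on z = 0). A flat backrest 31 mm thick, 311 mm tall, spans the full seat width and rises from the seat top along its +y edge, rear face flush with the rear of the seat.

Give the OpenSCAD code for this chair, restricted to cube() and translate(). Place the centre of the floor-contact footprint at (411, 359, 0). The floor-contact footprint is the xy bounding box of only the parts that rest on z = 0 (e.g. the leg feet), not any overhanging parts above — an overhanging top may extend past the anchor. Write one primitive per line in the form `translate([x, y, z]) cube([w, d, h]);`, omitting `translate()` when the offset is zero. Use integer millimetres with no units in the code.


translate([203, 164, 408]) cube([416, 390, 40]);
translate([203, 164, 0]) cube([47, 47, 408]);
translate([572, 164, 0]) cube([47, 47, 408]);
translate([203, 507, 0]) cube([47, 47, 408]);
translate([572, 507, 0]) cube([47, 47, 408]);
translate([203, 523, 448]) cube([416, 31, 311]);


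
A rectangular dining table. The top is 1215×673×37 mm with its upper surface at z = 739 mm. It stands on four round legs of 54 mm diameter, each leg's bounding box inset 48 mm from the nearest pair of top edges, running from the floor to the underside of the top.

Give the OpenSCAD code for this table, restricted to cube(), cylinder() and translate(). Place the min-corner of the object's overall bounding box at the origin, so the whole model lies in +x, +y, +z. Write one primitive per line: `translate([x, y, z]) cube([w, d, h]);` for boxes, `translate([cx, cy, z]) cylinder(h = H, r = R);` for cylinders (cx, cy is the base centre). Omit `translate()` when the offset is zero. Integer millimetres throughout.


translate([0, 0, 702]) cube([1215, 673, 37]);
translate([75, 75, 0]) cylinder(h = 702, r = 27);
translate([1140, 75, 0]) cylinder(h = 702, r = 27);
translate([75, 598, 0]) cylinder(h = 702, r = 27);
translate([1140, 598, 0]) cylinder(h = 702, r = 27);


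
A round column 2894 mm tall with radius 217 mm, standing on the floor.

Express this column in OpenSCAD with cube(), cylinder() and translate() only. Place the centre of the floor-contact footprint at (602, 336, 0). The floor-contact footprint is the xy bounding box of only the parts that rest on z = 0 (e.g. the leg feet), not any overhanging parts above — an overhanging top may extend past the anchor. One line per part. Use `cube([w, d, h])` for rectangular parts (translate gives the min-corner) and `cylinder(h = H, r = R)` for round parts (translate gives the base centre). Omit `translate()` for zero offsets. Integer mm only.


translate([602, 336, 0]) cylinder(h = 2894, r = 217);


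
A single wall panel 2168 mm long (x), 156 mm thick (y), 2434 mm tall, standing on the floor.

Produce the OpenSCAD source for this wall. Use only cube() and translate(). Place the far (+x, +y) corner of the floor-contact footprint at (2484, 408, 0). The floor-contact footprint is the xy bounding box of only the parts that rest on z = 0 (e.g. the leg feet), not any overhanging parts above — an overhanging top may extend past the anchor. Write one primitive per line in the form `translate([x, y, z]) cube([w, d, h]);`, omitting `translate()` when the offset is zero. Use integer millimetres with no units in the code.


translate([316, 252, 0]) cube([2168, 156, 2434]);


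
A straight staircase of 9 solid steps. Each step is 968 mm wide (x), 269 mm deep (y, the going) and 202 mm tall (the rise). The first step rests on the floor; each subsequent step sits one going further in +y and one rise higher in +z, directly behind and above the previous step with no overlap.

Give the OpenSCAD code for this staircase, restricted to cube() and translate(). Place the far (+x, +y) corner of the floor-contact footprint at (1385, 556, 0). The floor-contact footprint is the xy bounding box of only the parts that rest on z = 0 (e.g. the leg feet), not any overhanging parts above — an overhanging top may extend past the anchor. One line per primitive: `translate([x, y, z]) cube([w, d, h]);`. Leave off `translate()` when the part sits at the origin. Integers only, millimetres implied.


translate([417, 287, 0]) cube([968, 269, 202]);
translate([417, 556, 202]) cube([968, 269, 202]);
translate([417, 825, 404]) cube([968, 269, 202]);
translate([417, 1094, 606]) cube([968, 269, 202]);
translate([417, 1363, 808]) cube([968, 269, 202]);
translate([417, 1632, 1010]) cube([968, 269, 202]);
translate([417, 1901, 1212]) cube([968, 269, 202]);
translate([417, 2170, 1414]) cube([968, 269, 202]);
translate([417, 2439, 1616]) cube([968, 269, 202]);


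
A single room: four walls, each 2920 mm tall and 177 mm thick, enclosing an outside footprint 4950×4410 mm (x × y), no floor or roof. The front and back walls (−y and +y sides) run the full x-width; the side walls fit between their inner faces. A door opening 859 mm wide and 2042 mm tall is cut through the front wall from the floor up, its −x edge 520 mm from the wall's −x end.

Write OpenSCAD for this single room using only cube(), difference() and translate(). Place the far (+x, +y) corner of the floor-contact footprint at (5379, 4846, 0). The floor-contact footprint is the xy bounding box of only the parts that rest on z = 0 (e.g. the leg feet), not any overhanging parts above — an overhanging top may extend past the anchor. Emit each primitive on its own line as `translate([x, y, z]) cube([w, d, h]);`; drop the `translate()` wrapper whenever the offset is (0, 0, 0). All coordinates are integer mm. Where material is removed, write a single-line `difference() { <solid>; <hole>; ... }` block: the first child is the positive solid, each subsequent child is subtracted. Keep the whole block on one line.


difference() { translate([429, 436, 0]) cube([4950, 177, 2920]); translate([949, 436, 0]) cube([859, 177, 2042]); }
translate([429, 4669, 0]) cube([4950, 177, 2920]);
translate([429, 613, 0]) cube([177, 4056, 2920]);
translate([5202, 613, 0]) cube([177, 4056, 2920]);


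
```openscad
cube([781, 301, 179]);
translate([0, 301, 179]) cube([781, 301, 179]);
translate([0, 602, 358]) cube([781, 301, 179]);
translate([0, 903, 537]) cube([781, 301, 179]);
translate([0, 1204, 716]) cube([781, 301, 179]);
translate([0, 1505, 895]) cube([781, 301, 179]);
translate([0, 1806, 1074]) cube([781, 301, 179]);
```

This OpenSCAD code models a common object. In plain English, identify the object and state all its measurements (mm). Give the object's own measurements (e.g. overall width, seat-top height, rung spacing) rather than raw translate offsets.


A straight staircase of 7 solid steps. Each step is 781 mm wide (x), 301 mm deep (y, the going) and 179 mm tall (the rise). The first step rests on the floor; each subsequent step sits one going further in +y and one rise higher in +z, directly behind and above the previous step with no overlap.


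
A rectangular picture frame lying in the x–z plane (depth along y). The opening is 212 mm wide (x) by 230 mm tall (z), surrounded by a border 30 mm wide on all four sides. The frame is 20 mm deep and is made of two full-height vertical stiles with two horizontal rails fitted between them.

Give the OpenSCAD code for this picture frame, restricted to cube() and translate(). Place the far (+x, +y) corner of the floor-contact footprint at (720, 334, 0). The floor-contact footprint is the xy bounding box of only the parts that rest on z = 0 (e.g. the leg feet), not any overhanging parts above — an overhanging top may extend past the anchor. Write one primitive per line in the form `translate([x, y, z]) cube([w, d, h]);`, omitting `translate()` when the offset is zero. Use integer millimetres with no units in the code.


translate([448, 314, 0]) cube([30, 20, 290]);
translate([690, 314, 0]) cube([30, 20, 290]);
translate([478, 314, 0]) cube([212, 20, 30]);
translate([478, 314, 260]) cube([212, 20, 30]);


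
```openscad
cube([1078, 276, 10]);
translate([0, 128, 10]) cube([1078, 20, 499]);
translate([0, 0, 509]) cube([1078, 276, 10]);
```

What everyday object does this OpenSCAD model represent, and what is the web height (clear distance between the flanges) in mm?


An I-beam. The web height is 499 mm.

Two wide flanges with a thin centred web — an I-beam. Overall 519 mm minus two 10 mm flanges gives a web of 519 − 2·10 = 499 mm.


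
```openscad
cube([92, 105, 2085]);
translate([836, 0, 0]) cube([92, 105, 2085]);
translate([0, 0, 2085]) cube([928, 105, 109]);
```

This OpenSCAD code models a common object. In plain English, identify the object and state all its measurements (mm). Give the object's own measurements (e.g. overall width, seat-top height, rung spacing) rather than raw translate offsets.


A door frame. The clear opening is 744 mm wide and 2085 mm high. Two 92 mm wide jambs, 105 mm deep, stand either side of the opening from the floor to the top of the opening. A 109 mm thick head sits across the top of both jambs, spanning the full outside width of the frame.


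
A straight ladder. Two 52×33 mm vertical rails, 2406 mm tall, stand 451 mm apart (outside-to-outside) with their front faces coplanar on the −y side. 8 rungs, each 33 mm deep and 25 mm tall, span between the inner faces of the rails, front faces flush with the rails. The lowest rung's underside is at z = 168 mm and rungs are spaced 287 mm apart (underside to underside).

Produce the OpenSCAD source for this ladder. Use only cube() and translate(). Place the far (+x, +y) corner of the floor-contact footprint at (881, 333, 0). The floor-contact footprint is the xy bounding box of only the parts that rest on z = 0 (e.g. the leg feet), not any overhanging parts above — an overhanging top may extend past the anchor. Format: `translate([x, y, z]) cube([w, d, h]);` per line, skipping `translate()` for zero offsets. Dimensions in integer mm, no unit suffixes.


translate([430, 300, 0]) cube([52, 33, 2406]);
translate([829, 300, 0]) cube([52, 33, 2406]);
translate([482, 300, 168]) cube([347, 33, 25]);
translate([482, 300, 455]) cube([347, 33, 25]);
translate([482, 300, 742]) cube([347, 33, 25]);
translate([482, 300, 1029]) cube([347, 33, 25]);
translate([482, 300, 1316]) cube([347, 33, 25]);
translate([482, 300, 1603]) cube([347, 33, 25]);
translate([482, 300, 1890]) cube([347, 33, 25]);
translate([482, 300, 2177]) cube([347, 33, 25]);


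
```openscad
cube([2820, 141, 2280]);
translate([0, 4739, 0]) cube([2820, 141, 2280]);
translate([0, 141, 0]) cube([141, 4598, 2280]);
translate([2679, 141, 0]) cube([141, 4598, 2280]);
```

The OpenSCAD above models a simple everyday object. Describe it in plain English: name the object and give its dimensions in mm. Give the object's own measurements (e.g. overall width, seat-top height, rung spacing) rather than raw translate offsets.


The wall frame of a small rectangular building: four walls, each 2280 mm tall and 141 mm thick, enclosing a footprint 2820 mm (x) by 4880 mm (y) outside-to-outside, with no floor or roof. The front and back walls (the −y and +y sides) span the full width; the two side walls fit between them.


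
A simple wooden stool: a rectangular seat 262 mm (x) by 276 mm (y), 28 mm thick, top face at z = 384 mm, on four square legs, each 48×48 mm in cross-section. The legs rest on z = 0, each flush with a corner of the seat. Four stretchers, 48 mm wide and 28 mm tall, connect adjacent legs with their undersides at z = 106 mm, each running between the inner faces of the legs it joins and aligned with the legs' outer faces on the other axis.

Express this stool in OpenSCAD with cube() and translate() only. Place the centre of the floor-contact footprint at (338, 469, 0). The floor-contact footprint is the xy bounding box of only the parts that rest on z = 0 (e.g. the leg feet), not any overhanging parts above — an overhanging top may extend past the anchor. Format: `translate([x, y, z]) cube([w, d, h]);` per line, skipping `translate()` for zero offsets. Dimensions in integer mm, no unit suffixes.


translate([207, 331, 356]) cube([262, 276, 28]);
translate([207, 331, 0]) cube([48, 48, 356]);
translate([421, 331, 0]) cube([48, 48, 356]);
translate([207, 559, 0]) cube([48, 48, 356]);
translate([421, 559, 0]) cube([48, 48, 356]);
translate([255, 331, 106]) cube([166, 48, 28]);
translate([255, 559, 106]) cube([166, 48, 28]);
translate([207, 379, 106]) cube([48, 180, 28]);
translate([421, 379, 106]) cube([48, 180, 28]);


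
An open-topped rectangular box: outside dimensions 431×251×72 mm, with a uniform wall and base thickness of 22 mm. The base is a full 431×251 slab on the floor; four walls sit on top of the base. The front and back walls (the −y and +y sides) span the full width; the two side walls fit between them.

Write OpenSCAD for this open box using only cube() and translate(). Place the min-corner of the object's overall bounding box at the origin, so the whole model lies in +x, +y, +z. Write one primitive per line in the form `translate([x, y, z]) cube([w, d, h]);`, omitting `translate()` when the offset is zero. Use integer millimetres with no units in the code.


cube([431, 251, 22]);
translate([0, 0, 22]) cube([431, 22, 50]);
translate([0, 229, 22]) cube([431, 22, 50]);
translate([0, 22, 22]) cube([22, 207, 50]);
translate([409, 22, 22]) cube([22, 207, 50]);


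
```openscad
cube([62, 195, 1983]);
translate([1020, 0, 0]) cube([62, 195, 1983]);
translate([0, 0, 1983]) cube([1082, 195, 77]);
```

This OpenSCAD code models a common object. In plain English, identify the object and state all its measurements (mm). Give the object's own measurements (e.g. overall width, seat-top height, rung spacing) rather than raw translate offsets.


A door frame. The clear opening is 958 mm wide and 1983 mm high. Two 62 mm wide jambs, 195 mm deep, stand either side of the opening from the floor to the top of the opening. A 77 mm thick head sits across the top of both jambs, spanning the full outside width of the frame.


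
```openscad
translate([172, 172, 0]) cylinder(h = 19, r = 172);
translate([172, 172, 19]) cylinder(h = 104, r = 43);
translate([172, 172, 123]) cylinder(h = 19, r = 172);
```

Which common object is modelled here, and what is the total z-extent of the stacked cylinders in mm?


A spool. The overall height is 142 mm.

Three coaxial cylinders, large–small–large — a spool. Two 19 mm flanges and a 104 mm core give 19 + 104 + 19 = 142 mm.


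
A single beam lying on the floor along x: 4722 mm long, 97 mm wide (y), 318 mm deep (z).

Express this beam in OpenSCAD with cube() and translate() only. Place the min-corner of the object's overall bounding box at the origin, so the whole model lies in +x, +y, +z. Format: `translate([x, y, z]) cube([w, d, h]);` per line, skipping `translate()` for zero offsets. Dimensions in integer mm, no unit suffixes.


cube([4722, 97, 318]);


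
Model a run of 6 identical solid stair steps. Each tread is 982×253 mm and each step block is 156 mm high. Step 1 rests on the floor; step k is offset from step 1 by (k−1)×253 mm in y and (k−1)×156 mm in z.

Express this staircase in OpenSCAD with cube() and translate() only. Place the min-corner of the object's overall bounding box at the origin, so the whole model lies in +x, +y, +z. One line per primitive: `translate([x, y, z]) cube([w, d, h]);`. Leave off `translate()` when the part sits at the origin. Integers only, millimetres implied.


cube([982, 253, 156]);
translate([0, 253, 156]) cube([982, 253, 156]);
translate([0, 506, 312]) cube([982, 253, 156]);
translate([0, 759, 468]) cube([982, 253, 156]);
translate([0, 1012, 624]) cube([982, 253, 156]);
translate([0, 1265, 780]) cube([982, 253, 156]);


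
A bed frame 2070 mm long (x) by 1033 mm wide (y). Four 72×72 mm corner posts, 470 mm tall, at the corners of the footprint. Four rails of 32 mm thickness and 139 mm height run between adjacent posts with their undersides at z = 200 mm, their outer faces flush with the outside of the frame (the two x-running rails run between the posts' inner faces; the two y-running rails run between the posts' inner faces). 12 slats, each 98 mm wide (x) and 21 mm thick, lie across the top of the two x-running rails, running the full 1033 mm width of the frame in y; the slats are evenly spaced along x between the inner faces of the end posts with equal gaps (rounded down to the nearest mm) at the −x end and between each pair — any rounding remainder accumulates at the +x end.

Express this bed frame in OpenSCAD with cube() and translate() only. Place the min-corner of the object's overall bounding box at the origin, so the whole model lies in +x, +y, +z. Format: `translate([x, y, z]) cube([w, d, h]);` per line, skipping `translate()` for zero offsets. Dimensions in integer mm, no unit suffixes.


// slat z = rail_z + rail_h = 200 + 139 = 339
// slat gap = ⌊(1926 − 12·98) / 13⌋ = 57
cube([72, 72, 470]);
translate([0, 961, 0]) cube([72, 72, 470]);
translate([1998, 0, 0]) cube([72, 72, 470]);
translate([1998, 961, 0]) cube([72, 72, 470]);
translate([72, 0, 200]) cube([1926, 32, 139]);
translate([72, 1001, 200]) cube([1926, 32, 139]);
translate([0, 72, 200]) cube([32, 889, 139]);
translate([2038, 72, 200]) cube([32, 889, 139]);
translate([129, 0, 339]) cube([98, 1033, 21]);
translate([284, 0, 339]) cube([98, 1033, 21]);
translate([439, 0, 339]) cube([98, 1033, 21]);
translate([594, 0, 339]) cube([98, 1033, 21]);
translate([749, 0, 339]) cube([98, 1033, 21]);
translate([904, 0, 339]) cube([98, 1033, 21]);
translate([1059, 0, 339]) cube([98, 1033, 21]);
translate([1214, 0, 339]) cube([98, 1033, 21]);
translate([1369, 0, 339]) cube([98, 1033, 21]);
translate([1524, 0, 339]) cube([98, 1033, 21]);
translate([1679, 0, 339]) cube([98, 1033, 21]);
translate([1834, 0, 339]) cube([98, 1033, 21]);


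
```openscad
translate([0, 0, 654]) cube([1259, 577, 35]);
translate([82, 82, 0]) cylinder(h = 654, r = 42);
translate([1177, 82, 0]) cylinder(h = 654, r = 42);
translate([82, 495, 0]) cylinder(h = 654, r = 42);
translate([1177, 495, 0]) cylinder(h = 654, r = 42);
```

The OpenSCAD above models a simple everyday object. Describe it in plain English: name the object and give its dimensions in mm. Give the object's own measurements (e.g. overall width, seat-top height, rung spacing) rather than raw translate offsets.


A table: top 1259 mm (x) × 577 mm (y), 35 mm thick, upper face at z = 689 mm, on four round legs of 84 mm diameter, each leg's bounding box inset 40 mm from the nearest pair of top edges from z = 0 to the bottom of the top.


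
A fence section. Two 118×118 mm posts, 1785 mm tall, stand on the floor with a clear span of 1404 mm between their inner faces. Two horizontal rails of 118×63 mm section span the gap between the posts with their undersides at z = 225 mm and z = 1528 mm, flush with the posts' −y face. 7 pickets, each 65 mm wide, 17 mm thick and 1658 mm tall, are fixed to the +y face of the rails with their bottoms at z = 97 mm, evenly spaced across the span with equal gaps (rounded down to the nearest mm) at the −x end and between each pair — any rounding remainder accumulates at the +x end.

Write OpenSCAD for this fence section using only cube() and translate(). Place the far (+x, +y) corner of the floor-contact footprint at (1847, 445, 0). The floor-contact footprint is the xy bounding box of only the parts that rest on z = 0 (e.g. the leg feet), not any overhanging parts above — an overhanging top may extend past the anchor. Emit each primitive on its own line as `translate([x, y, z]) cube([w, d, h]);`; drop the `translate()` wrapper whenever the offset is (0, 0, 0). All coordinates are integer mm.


translate([207, 327, 0]) cube([118, 118, 1785]);
translate([1729, 327, 0]) cube([118, 118, 1785]);
translate([325, 327, 225]) cube([1404, 118, 63]);
translate([325, 327, 1528]) cube([1404, 118, 63]);
translate([443, 445, 97]) cube([65, 17, 1658]);
translate([626, 445, 97]) cube([65, 17, 1658]);
translate([809, 445, 97]) cube([65, 17, 1658]);
translate([992, 445, 97]) cube([65, 17, 1658]);
translate([1175, 445, 97]) cube([65, 17, 1658]);
translate([1358, 445, 97]) cube([65, 17, 1658]);
translate([1541, 445, 97]) cube([65, 17, 1658]);


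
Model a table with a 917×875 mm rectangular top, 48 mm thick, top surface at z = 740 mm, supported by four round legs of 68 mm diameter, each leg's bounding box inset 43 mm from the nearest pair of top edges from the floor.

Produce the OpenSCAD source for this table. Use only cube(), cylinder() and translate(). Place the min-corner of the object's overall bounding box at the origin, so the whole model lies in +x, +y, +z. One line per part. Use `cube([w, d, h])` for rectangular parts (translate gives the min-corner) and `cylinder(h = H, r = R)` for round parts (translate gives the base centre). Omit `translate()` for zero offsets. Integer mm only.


// leg_h = 740 - 48 = 692
translate([0, 0, 692]) cube([917, 875, 48]);
translate([77, 77, 0]) cylinder(h = 692, r = 34);
translate([840, 77, 0]) cylinder(h = 692, r = 34);
translate([77, 798, 0]) cylinder(h = 692, r = 34);
translate([840, 798, 0]) cylinder(h = 692, r = 34);


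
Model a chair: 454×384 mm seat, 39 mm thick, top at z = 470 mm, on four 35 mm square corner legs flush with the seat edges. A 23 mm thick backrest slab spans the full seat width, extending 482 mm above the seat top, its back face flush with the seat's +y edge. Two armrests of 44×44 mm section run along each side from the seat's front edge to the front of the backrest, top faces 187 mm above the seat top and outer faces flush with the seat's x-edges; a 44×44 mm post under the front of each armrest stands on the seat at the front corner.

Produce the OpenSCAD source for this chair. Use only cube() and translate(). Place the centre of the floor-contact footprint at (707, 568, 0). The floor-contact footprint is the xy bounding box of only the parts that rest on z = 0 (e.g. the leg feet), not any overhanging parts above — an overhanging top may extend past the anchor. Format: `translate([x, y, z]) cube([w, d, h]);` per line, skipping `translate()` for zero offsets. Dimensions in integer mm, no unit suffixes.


// leg_h = 470 - 39 = 431
// arm post h = 187 - 44 = 143
translate([480, 376, 431]) cube([454, 384, 39]);
translate([480, 376, 0]) cube([35, 35, 431]);
translate([899, 376, 0]) cube([35, 35, 431]);
translate([480, 725, 0]) cube([35, 35, 431]);
translate([899, 725, 0]) cube([35, 35, 431]);
translate([480, 737, 470]) cube([454, 23, 482]);
translate([480, 376, 613]) cube([44, 361, 44]);
translate([890, 376, 613]) cube([44, 361, 44]);
translate([480, 376, 470]) cube([44, 44, 143]);
translate([890, 376, 470]) cube([44, 44, 143]);


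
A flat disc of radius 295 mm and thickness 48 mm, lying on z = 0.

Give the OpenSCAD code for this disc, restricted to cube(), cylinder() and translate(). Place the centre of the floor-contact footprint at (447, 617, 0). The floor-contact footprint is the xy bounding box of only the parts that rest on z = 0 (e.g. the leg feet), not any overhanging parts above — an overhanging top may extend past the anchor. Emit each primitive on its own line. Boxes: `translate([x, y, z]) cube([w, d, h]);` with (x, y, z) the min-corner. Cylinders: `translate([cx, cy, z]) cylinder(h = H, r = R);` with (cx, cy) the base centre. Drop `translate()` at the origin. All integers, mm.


translate([447, 617, 0]) cylinder(h = 48, r = 295);


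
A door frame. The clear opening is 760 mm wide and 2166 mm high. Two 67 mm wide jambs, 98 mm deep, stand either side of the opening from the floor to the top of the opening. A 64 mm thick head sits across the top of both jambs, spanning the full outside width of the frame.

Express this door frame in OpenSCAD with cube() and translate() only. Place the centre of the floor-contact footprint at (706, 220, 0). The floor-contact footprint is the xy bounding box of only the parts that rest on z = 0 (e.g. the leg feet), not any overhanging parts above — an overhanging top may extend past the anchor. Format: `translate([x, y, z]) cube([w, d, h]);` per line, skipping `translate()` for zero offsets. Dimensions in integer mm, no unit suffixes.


translate([259, 171, 0]) cube([67, 98, 2166]);
translate([1086, 171, 0]) cube([67, 98, 2166]);
translate([259, 171, 2166]) cube([894, 98, 64]);


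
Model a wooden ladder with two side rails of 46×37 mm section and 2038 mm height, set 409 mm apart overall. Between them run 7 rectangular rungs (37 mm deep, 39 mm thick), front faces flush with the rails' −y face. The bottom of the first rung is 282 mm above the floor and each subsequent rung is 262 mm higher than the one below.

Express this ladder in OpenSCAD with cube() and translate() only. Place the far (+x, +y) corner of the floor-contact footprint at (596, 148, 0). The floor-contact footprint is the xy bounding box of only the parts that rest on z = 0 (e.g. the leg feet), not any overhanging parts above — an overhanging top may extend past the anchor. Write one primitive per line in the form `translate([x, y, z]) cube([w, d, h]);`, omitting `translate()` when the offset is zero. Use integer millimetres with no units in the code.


translate([187, 111, 0]) cube([46, 37, 2038]);
translate([550, 111, 0]) cube([46, 37, 2038]);
translate([233, 111, 282]) cube([317, 37, 39]);
translate([233, 111, 544]) cube([317, 37, 39]);
translate([233, 111, 806]) cube([317, 37, 39]);
translate([233, 111, 1068]) cube([317, 37, 39]);
translate([233, 111, 1330]) cube([317, 37, 39]);
translate([233, 111, 1592]) cube([317, 37, 39]);
translate([233, 111, 1854]) cube([317, 37, 39]);


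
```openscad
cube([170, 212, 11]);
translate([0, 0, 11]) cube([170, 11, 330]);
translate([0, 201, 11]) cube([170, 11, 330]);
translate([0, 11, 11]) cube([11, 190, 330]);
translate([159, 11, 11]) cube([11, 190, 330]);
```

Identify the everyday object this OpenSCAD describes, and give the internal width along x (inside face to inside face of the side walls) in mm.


An open box. The internal width is 148 mm.

A 170×212 base slab with four walls standing on it — an open box. The base is 170 mm wide and the walls are 11 mm thick, so the internal width is 170 − 2 × 11 = 148 mm.


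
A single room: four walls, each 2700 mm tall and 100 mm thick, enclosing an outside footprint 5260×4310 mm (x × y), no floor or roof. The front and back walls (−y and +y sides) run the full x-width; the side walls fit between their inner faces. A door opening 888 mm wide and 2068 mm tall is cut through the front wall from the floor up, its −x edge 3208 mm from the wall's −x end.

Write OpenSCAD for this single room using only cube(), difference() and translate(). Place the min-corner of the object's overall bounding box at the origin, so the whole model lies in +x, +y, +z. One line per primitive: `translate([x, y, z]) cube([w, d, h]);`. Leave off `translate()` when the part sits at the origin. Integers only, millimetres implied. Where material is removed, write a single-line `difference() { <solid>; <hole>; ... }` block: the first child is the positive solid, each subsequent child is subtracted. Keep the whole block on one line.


difference() { cube([5260, 100, 2700]); translate([3208, 0, 0]) cube([888, 100, 2068]); }
translate([0, 4210, 0]) cube([5260, 100, 2700]);
translate([0, 100, 0]) cube([100, 4110, 2700]);
translate([5160, 100, 0]) cube([100, 4110, 2700]);


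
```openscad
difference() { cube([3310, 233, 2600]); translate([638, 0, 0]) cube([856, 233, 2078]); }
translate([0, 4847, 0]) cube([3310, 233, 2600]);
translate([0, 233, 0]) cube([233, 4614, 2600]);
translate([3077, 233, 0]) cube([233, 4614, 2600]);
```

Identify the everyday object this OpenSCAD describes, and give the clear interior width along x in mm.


A single room. The interior width is 2844 mm.

Four walls enclosing a rectangle with a door in the front wall — a room. Outside width 3310 minus two 233 mm walls gives 2844 mm.


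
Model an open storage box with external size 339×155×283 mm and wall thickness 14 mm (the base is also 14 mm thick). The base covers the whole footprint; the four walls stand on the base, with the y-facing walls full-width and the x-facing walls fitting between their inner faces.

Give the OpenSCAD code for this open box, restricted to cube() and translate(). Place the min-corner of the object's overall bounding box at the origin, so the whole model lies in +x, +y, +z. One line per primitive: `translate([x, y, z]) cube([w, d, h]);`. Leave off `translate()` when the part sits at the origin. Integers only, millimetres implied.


cube([339, 155, 14]);
translate([0, 0, 14]) cube([339, 14, 269]);
translate([0, 141, 14]) cube([339, 14, 269]);
translate([0, 14, 14]) cube([14, 127, 269]);
translate([325, 14, 14]) cube([14, 127, 269]);


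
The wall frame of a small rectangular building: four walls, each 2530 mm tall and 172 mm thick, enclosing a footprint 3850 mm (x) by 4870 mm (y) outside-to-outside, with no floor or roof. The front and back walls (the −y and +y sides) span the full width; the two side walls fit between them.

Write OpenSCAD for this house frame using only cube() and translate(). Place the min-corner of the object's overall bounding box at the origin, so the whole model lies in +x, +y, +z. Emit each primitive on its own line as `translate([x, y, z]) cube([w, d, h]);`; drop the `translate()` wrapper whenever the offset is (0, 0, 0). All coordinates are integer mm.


cube([3850, 172, 2530]);
translate([0, 4698, 0]) cube([3850, 172, 2530]);
translate([0, 172, 0]) cube([172, 4526, 2530]);
translate([3678, 172, 0]) cube([172, 4526, 2530]);


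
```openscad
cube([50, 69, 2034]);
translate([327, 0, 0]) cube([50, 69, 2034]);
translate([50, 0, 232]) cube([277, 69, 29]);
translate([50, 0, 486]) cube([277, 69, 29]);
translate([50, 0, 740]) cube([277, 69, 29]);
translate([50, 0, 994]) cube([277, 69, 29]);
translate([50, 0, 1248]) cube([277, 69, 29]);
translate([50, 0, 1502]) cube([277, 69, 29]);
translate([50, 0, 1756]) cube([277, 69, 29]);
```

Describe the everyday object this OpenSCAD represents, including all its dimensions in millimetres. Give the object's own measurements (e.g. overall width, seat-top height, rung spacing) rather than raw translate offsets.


A straight ladder. Two 50×69 mm vertical rails, 2034 mm tall, stand 377 mm apart (outside-to-outside) with their front faces coplanar on the −y side. 7 rungs, each 69 mm deep and 29 mm tall, span between the inner faces of the rails, front faces flush with the rails. The lowest rung's underside is at z = 232 mm and rungs are spaced 254 mm apart (underside to underside).


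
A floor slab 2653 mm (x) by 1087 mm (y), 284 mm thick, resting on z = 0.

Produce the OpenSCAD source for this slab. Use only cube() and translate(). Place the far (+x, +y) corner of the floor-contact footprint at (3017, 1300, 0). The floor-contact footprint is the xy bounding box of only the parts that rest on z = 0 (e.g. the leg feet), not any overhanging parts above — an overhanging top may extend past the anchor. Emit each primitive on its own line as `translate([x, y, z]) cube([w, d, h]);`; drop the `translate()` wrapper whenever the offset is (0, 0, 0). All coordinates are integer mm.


translate([364, 213, 0]) cube([2653, 1087, 284]);


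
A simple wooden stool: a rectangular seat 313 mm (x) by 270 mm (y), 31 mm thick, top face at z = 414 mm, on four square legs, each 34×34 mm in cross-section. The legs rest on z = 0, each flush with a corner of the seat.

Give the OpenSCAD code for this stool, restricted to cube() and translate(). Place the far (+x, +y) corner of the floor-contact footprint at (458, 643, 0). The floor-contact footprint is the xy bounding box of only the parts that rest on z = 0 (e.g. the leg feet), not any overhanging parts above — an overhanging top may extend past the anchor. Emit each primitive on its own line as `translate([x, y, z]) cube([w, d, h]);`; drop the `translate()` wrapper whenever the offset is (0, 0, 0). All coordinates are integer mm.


translate([145, 373, 383]) cube([313, 270, 31]);
translate([145, 373, 0]) cube([34, 34, 383]);
translate([424, 373, 0]) cube([34, 34, 383]);
translate([145, 609, 0]) cube([34, 34, 383]);
translate([424, 609, 0]) cube([34, 34, 383]);


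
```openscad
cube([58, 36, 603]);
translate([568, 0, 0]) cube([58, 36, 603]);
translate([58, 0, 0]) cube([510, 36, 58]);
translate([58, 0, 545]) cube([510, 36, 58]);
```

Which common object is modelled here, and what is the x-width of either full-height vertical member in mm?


A picture frame. The border width is 58 mm.

Four thin pieces enclosing a rectangular opening — a picture frame. The two full-height stiles are 603 mm tall; the top rail sits at z = 545 and is 58 mm tall, so the border above the opening is 603 − 545 = 58 mm, matching the stile x-width.


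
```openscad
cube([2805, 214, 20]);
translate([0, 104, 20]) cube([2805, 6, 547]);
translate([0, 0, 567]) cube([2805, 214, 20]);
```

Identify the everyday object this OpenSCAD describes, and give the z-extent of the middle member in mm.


An I-beam. The web height is 547 mm.

Two wide flanges with a thin centred web — an I-beam. Overall 587 mm minus two 20 mm flanges gives a web of 587 − 2·20 = 547 mm.


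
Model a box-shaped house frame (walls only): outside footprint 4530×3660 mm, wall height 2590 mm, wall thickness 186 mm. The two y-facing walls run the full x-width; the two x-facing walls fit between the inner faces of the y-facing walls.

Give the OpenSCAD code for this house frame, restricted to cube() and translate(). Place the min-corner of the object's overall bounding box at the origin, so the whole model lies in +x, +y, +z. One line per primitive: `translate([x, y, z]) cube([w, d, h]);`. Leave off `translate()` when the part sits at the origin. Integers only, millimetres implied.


cube([4530, 186, 2590]);
translate([0, 3474, 0]) cube([4530, 186, 2590]);
translate([0, 186, 0]) cube([186, 3288, 2590]);
translate([4344, 186, 0]) cube([186, 3288, 2590]);


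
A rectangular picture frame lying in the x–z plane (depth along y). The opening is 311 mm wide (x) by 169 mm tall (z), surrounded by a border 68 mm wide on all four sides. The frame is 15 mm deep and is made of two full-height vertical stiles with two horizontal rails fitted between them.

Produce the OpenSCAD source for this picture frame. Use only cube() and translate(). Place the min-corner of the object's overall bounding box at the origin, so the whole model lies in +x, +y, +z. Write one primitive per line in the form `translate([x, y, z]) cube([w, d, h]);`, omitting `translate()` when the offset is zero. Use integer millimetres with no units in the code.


cube([68, 15, 305]);
translate([379, 0, 0]) cube([68, 15, 305]);
translate([68, 0, 0]) cube([311, 15, 68]);
translate([68, 0, 237]) cube([311, 15, 68]);


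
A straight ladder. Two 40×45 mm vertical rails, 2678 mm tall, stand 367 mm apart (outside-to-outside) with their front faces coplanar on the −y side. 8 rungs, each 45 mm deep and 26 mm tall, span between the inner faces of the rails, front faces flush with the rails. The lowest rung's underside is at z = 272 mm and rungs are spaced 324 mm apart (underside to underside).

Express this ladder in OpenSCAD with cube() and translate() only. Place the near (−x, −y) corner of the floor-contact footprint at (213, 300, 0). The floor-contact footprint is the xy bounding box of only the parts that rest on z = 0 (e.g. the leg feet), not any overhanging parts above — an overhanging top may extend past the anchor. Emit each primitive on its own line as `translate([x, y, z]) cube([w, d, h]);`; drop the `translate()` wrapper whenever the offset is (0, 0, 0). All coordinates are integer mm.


translate([213, 300, 0]) cube([40, 45, 2678]);
translate([540, 300, 0]) cube([40, 45, 2678]);
translate([253, 300, 272]) cube([287, 45, 26]);
translate([253, 300, 596]) cube([287, 45, 26]);
translate([253, 300, 920]) cube([287, 45, 26]);
translate([253, 300, 1244]) cube([287, 45, 26]);
translate([253, 300, 1568]) cube([287, 45, 26]);
translate([253, 300, 1892]) cube([287, 45, 26]);
translate([253, 300, 2216]) cube([287, 45, 26]);
translate([253, 300, 2540]) cube([287, 45, 26]);
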